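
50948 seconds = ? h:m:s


14h 9m 8s

Hours: 50948 ÷ 3600 = 14 remainder 548
Minutes: 548 ÷ 60 = 9 remainder 8
Seconds: 8


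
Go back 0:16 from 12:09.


Start: 729 minutes from midnight
Subtract: 16 minutes
Remaining: 729 - 16 = 713
Hours: 11, Minutes: 53

11:53


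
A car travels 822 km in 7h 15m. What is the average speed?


Distance: 822 km
Time: 7h 15m = 435 min = 435/60 = 29/4 hours
Speed = 822 ÷ (29/4) = 822 × 4 / 29 = 3288/29 ≈ 113.4 km/h

113.4 km/h


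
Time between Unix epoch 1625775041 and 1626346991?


Difference = 1626346991 - 1625775041 = 571950 seconds
In hours: 571950 / 3600 ≈ 158.9
In days: 571950 / 86400 ≈ 6.62

571950 seconds (158.9 hours / 6.62 days)


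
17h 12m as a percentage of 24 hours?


0.7167 (71.67%)

Total minutes: 17×60 + 12 = 1032
Day = 24×60 = 1440 minutes
Fraction = 1032/1440 ≈ 0.7167
As a percentage: 1032/1440 × 100 ≈ 71.67%


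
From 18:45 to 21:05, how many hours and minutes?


2h 20m

End time in minutes: 21×60 + 5 = 1265
Start time in minutes: 18×60 + 45 = 1125
Difference = 1265 - 1125 = 140 minutes
= 2 hours 20 minutes


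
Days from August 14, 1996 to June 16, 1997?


From August 14, 1996 to June 16, 1997
Rest of August 1996: 31 - 14 = 17
Full months: September 30, October 31, November 30, December 31, January 31, February 1997 28, March 31, April 30, May 31
Days into June 1997: 16
Total = 17 + 30 + 31 + 30 + 31 + 31 + 28 + 31 + 30 + 31 + 16 = 306 days

306 days


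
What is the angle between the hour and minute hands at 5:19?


Hour hand = 5×30 + 19×0.5 = 159.5°
Minute hand = 19×6 = 114°
Difference = |159.5 - 114| = 45.5°

45.5°


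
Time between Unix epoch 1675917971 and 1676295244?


Difference = 1676295244 - 1675917971 = 377273 seconds
In hours: 377273 / 3600 ≈ 104.8
In days: 377273 / 86400 ≈ 4.37

377273 seconds (104.8 hours / 4.37 days)


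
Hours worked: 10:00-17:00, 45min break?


Total time = (17×60+0) - (10×60+0)
= 1020 - 600 = 420 min
Minus break: 420 - 45 = 375 min
= 6h 15m

6h 15m (375 minutes)


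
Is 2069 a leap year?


No

Rules: divisible by 4 AND (not by 100 OR by 400)
2069 ÷ 4 = 517 remainder 1 → not divisible by 4
Not divisible by 4 → not a leap year


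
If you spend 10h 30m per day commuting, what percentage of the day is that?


43.8%

Time: 630 minutes
Day: 1440 minutes
Percentage = (630/1440) × 100 ≈ 43.8%


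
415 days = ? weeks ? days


59 weeks 2 days

Weeks: 415 ÷ 7 = 59 remainder 2


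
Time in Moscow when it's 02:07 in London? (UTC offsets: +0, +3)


05:07

Time difference = UTC+3 - UTC+0 = +3 hours
New hour = (2 + 3) mod 24
= 5 mod 24 = 5
Minutes unchanged → 05:07


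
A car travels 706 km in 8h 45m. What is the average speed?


Distance: 706 km
Time: 8h 45m = 525 min = 525/60 = 35/4 hours
Speed = 706 ÷ (35/4) = 706 × 4 / 35 = 2824/35 ≈ 80.7 km/h

80.7 km/h


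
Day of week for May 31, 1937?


Monday

Zeller's congruence:
q=31, m=5, k=37, j=19
h = (31 + ⌊13×6/5⌋ + 37 + ⌊37/4⌋ + ⌊19/4⌋ - 2×19) mod 7
= (31 + 15 + 37 + 9 + 4 - 38) mod 7
= 58 mod 7 = 2
h=2 → Monday


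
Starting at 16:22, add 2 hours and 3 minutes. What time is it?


Start: 982 minutes from midnight
Add: 123 minutes
Total: 1105 minutes
Hours: 1105 ÷ 60 = 18 remainder 25

18:25


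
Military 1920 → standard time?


Hour: 19
19 - 12 = 7 → PM

7:20 PM


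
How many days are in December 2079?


Month: December (month 12)
December has 31 days

31 days


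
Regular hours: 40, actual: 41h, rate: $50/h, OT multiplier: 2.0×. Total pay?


Regular: 40h × $50 = $2000.00
Overtime: 41 - 40 = 1h
OT pay: 1h × $50 × 2.0 = $100.00
Total = $2000.00 + $100.00 = $2100.00

$2100.00


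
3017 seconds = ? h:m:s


Hours: 3017 ÷ 3600 = 0 remainder 3017
Minutes: 3017 ÷ 60 = 50 remainder 17
Seconds: 17

0h 50m 17s


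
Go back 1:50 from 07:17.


Start: 437 minutes from midnight
Subtract: 110 minutes
Remaining: 437 - 110 = 327
Hours: 5, Minutes: 27

05:27


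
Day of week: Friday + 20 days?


Thursday

Start: Friday (index 4)
(4 + 20) mod 7
= 24 mod 7
= 3
Index 3 → Thursday


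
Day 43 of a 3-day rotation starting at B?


Shift B

Shifts: A, B, C
Start: B (index 1)
Day 43: (1 + 43 - 1) mod 3
= 43 mod 3
= 1
Index 1 → shift B


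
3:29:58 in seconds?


12598 seconds

Hours: 3 × 3600 = 10800
Minutes: 29 × 60 = 1740
Seconds: 58
Total = 10800 + 1740 + 58 = 12598


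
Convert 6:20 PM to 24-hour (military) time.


Input: 6:20 PM
PM: 6 + 12 = 18

18:20


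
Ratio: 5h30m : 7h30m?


11:15 (0.73)

Duration 1: 330 minutes
Duration 2: 450 minutes
Ratio = 330:450
GCD = 30
Simplified = 11:15
As a decimal: 11/15 ≈ 0.73


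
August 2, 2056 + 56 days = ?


September 27, 2056

Start: August 2, 2056
Add 56 days
August 2 → September 1: 31 - 2 + 1 = 30 days (56 - 30 = 26 left)
September 1 + 26 = September 27, 2056


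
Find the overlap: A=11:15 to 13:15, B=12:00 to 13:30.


75 minutes

Meeting A: 675-795 (in minutes from midnight)
Meeting B: 720-810
Overlap start = max(675, 720) = 720
Overlap end = min(795, 810) = 795
Overlap = max(0, 795 - 720) = 75 min


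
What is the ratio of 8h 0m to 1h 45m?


32:7 (4.57)

Duration 1: 480 minutes
Duration 2: 105 minutes
Ratio = 480:105
GCD = 15
Simplified = 32:7
As a decimal: 32/7 ≈ 4.57


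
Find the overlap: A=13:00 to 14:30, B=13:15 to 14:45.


Meeting A: 780-870 (in minutes from midnight)
Meeting B: 795-885
Overlap start = max(780, 795) = 795
Overlap end = min(870, 885) = 870
Overlap = max(0, 870 - 795) = 75 min

75 minutes


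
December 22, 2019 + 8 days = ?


Start: December 22, 2019
Add 8 days
December 22 + 8 = December 30, 2019

December 30, 2019


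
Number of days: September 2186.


30 days

Month: September (month 9)
September has 30 days


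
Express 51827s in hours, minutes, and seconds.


Hours: 51827 ÷ 3600 = 14 remainder 1427
Minutes: 1427 ÷ 60 = 23 remainder 47
Seconds: 47

14h 23m 47s


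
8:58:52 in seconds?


32332 seconds

Hours: 8 × 3600 = 28800
Minutes: 58 × 60 = 3480
Seconds: 52
Total = 28800 + 3480 + 52 = 32332


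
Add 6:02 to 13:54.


Start: 834 minutes from midnight
Add: 362 minutes
Total: 1196 minutes
Hours: 1196 ÷ 60 = 19 remainder 56

19:56


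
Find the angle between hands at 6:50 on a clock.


Hour hand = 6×30 + 50×0.5 = 205.0°
Minute hand = 50×6 = 300°
Difference = |205.0 - 300| = 95.0°

95.0°


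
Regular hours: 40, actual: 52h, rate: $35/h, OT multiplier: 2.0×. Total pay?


Regular: 40h × $35 = $1400.00
Overtime: 52 - 40 = 12h
OT pay: 12h × $35 × 2.0 = $840.00
Total = $1400.00 + $840.00 = $2240.00

$2240.00


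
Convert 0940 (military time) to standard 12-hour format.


9:40 AM

Hour: 9
9 < 12 → AM


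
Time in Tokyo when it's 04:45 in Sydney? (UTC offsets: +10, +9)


03:45

Time difference = UTC+9 - UTC+10 = -1 hours
New hour = (4 -1) mod 24
= 3 mod 24 = 3
Minutes unchanged → 03:45


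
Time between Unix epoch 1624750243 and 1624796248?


46005 seconds (12.8 hours / 0.53 days)

Difference = 1624796248 - 1624750243 = 46005 seconds
In hours: 46005 / 3600 ≈ 12.8
In days: 46005 / 86400 ≈ 0.53


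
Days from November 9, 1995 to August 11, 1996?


From November 9, 1995 to August 11, 1996
Rest of November 1995: 30 - 9 = 21
Full months: December 31, January 31, February 1996 29, March 31, April 30, May 31, June 30, July 31
Days into August 1996: 11
Total = 21 + 31 + 31 + 29 + 31 + 30 + 31 + 30 + 31 + 11 = 276 days

276 days


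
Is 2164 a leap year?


Rules: divisible by 4 AND (not by 100 OR by 400)
2164 ÷ 4 = 541 exactly → divisible by 4
2164 ÷ 100 = 21 remainder 64 → not divisible by 100
Divisible by 4 but not by 100 → leap year

Yes


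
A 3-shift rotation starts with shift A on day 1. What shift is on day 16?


Shifts: A, B, C
Start: A (index 0)
Day 16: (0 + 16 - 1) mod 3
= 15 mod 3
= 0
Index 0 → shift A

Shift A


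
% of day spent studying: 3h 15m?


13.5%

Time: 195 minutes
Day: 1440 minutes
Percentage = (195/1440) × 100 ≈ 13.5%


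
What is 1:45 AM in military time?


Input: 1:45 AM
AM hour stays: 1

01:45


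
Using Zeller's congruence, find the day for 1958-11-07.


Zeller's congruence:
q=7, m=11, k=58, j=19
h = (7 + ⌊13×12/5⌋ + 58 + ⌊58/4⌋ + ⌊19/4⌋ - 2×19) mod 7
= (7 + 31 + 58 + 14 + 4 - 38) mod 7
= 76 mod 7 = 6
h=6 → Friday

Friday


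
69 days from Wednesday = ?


Start: Wednesday (index 2)
(2 + 69) mod 7
= 71 mod 7
= 1
Index 1 → Tuesday

Tuesday


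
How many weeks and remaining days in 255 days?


Weeks: 255 ÷ 7 = 36 remainder 3

36 weeks 3 days


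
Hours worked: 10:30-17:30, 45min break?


6h 15m (375 minutes)

Total time = (17×60+30) - (10×60+30)
= 1050 - 630 = 420 min
Minus break: 420 - 45 = 375 min
= 6h 15m


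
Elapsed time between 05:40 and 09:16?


3h 36m

End time in minutes: 9×60 + 16 = 556
Start time in minutes: 5×60 + 40 = 340
Difference = 556 - 340 = 216 minutes
= 3 hours 36 minutes


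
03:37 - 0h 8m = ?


03:29

Start: 217 minutes from midnight
Subtract: 8 minutes
Remaining: 217 - 8 = 209
Hours: 3, Minutes: 29


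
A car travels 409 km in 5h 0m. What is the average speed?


81.8 km/h

Distance: 409 km
Time: 5 hours
Speed = 409 / 5 = 81.8 km/h


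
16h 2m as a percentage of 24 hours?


Total minutes: 16×60 + 2 = 962
Day = 24×60 = 1440 minutes
Fraction = 962/1440 ≈ 0.6681
As a percentage: 962/1440 × 100 ≈ 66.81%

0.6681 (66.81%)


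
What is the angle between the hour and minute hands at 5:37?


53.5°

Hour hand = 5×30 + 37×0.5 = 168.5°
Minute hand = 37×6 = 222°
Difference = |168.5 - 222| = 53.5°


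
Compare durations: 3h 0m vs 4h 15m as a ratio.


Duration 1: 180 minutes
Duration 2: 255 minutes
Ratio = 180:255
GCD = 15
Simplified = 12:17
As a decimal: 12/17 ≈ 0.71

12:17 (0.71)


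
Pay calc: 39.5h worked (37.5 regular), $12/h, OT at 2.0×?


Regular: 37.5h × $12 = $450.00
Overtime: 39.5 - 37.5 = 2.0h
OT pay: 2.0h × $12 × 2.0 = $48.00
Total = $450.00 + $48.00 = $498.00

$498.00


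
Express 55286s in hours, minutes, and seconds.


15h 21m 26s

Hours: 55286 ÷ 3600 = 15 remainder 1286
Minutes: 1286 ÷ 60 = 21 remainder 26
Seconds: 26


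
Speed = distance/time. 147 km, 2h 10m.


Distance: 147 km
Time: 2h 10m = 130 min = 130/60 = 13/6 hours
Speed = 147 ÷ (13/6) = 147 × 6 / 13 = 882/13 ≈ 67.8 km/h

67.8 km/h


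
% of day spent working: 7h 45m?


Time: 465 minutes
Day: 1440 minutes
Percentage = (465/1440) × 100 ≈ 32.3%

32.3%


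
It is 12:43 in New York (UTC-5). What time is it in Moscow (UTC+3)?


Time difference = UTC+3 - UTC-5 = +8 hours
New hour = (12 + 8) mod 24
= 20 mod 24 = 20
Minutes unchanged → 20:43

20:43


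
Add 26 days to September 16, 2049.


October 12, 2049

Start: September 16, 2049
Add 26 days
September 16 → October 1: 30 - 16 + 1 = 15 days (26 - 15 = 11 left)
October 1 + 11 = October 12, 2049


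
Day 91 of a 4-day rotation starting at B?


Shifts: A, B, C, D
Start: B (index 1)
Day 91: (1 + 91 - 1) mod 4
= 91 mod 4
= 3
Index 3 → shift D

Shift D


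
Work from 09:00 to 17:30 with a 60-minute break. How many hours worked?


Total time = (17×60+30) - (9×60+0)
= 1050 - 540 = 510 min
Minus break: 510 - 60 = 450 min
= 7h 30m

7h 30m (450 minutes)


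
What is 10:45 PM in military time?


Input: 10:45 PM
PM: 10 + 12 = 22

22:45


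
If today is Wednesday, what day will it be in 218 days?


Start: Wednesday (index 2)
(2 + 218) mod 7
= 220 mod 7
= 3
Index 3 → Thursday

Thursday


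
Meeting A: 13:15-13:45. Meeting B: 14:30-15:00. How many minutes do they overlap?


0 minutes

Meeting A: 795-825 (in minutes from midnight)
Meeting B: 870-900
Overlap start = max(795, 870) = 870
Overlap end = min(825, 900) = 825
Overlap = max(0, 825 - 870) = 0 min


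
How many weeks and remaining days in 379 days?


Weeks: 379 ÷ 7 = 54 remainder 1

54 weeks 1 days


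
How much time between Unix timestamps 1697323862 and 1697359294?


35432 seconds (9.8 hours / 0.41 days)

Difference = 1697359294 - 1697323862 = 35432 seconds
In hours: 35432 / 3600 ≈ 9.8
In days: 35432 / 86400 ≈ 0.41


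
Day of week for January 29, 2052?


Monday

Zeller's congruence:
q=29, m=13, k=51, j=20
h = (29 + ⌊13×14/5⌋ + 51 + ⌊51/4⌋ + ⌊20/4⌋ - 2×20) mod 7
= (29 + 36 + 51 + 12 + 5 - 40) mod 7
= 93 mod 7 = 2
h=2 → Monday


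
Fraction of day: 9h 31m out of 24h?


0.3965 (39.65%)

Total minutes: 9×60 + 31 = 571
Day = 24×60 = 1440 minutes
Fraction = 571/1440 ≈ 0.3965
As a percentage: 571/1440 × 100 ≈ 39.65%


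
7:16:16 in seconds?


26176 seconds

Hours: 7 × 3600 = 25200
Minutes: 16 × 60 = 960
Seconds: 16
Total = 25200 + 960 + 16 = 26176


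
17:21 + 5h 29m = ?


22:50

Start: 1041 minutes from midnight
Add: 329 minutes
Total: 1370 minutes
Hours: 1370 ÷ 60 = 22 remainder 50


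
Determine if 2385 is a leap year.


No

Rules: divisible by 4 AND (not by 100 OR by 400)
2385 ÷ 4 = 596 remainder 1 → not divisible by 4
Not divisible by 4 → not a leap year


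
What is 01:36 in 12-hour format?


Hour: 1
1 < 12 → AM

1:36 AM


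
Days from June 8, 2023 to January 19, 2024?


From June 8, 2023 to January 19, 2024
Rest of June 2023: 30 - 8 = 22
Full months: July 31, August 31, September 30, October 31, November 30, December 31
Days into January 2024: 19
Total = 22 + 31 + 31 + 30 + 31 + 30 + 31 + 19 = 225 days

225 days


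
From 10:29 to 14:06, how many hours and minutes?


End time in minutes: 14×60 + 6 = 846
Start time in minutes: 10×60 + 29 = 629
Difference = 846 - 629 = 217 minutes
= 3 hours 37 minutes

3h 37m


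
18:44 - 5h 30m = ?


Start: 1124 minutes from midnight
Subtract: 330 minutes
Remaining: 1124 - 330 = 794
Hours: 13, Minutes: 14

13:14


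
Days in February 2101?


Month: February (month 2)
February: 28 or 29 (leap year)
2101 leap year? No

28 days


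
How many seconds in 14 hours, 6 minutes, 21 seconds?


50781 seconds

Hours: 14 × 3600 = 50400
Minutes: 6 × 60 = 360
Seconds: 21
Total = 50400 + 360 + 21 = 50781


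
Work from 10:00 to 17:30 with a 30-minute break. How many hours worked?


7h 0m (420 minutes)

Total time = (17×60+30) - (10×60+0)
= 1050 - 600 = 450 min
Minus break: 450 - 30 = 420 min
= 7h 0m


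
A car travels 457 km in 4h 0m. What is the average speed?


Distance: 457 km
Time: 4 hours
Speed = 457 / 4 ≈ 114.3 km/h

114.3 km/h


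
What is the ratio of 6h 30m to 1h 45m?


26:7 (3.71)

Duration 1: 390 minutes
Duration 2: 105 minutes
Ratio = 390:105
GCD = 15
Simplified = 26:7
As a decimal: 26/7 ≈ 3.71


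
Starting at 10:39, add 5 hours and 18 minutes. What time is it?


Start: 639 minutes from midnight
Add: 318 minutes
Total: 957 minutes
Hours: 957 ÷ 60 = 15 remainder 57

15:57


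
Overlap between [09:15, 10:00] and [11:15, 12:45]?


0 minutes

Meeting A: 555-600 (in minutes from midnight)
Meeting B: 675-765
Overlap start = max(555, 675) = 675
Overlap end = min(600, 765) = 600
Overlap = max(0, 600 - 675) = 0 min


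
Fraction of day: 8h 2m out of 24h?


0.3347 (33.47%)

Total minutes: 8×60 + 2 = 482
Day = 24×60 = 1440 minutes
Fraction = 482/1440 ≈ 0.3347
As a percentage: 482/1440 × 100 ≈ 33.47%


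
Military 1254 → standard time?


12:54 PM

Hour: 12
12 → 12 PM (noon)


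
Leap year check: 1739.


No

Rules: divisible by 4 AND (not by 100 OR by 400)
1739 ÷ 4 = 434 remainder 3 → not divisible by 4
Not divisible by 4 → not a leap year


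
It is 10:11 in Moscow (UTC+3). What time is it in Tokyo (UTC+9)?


Time difference = UTC+9 - UTC+3 = +6 hours
New hour = (10 + 6) mod 24
= 16 mod 24 = 16
Minutes unchanged → 16:11

16:11


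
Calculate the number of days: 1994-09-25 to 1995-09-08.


348 days

From September 25, 1994 to September 8, 1995
Rest of September 1994: 30 - 25 = 5
Full months: October 31, November 30, December 31, January 31, February 1995 28, March 31, April 30, May 31, June 30, July 31, August 31
Days into September 1995: 8
Total = 5 + 31 + 30 + 31 + 31 + 28 + 31 + 30 + 31 + 30 + 31 + 31 + 8 = 348 days


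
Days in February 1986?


28 days

Month: February (month 2)
February: 28 or 29 (leap year)
1986 leap year? No


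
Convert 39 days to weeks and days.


Weeks: 39 ÷ 7 = 5 remainder 4

5 weeks 4 days


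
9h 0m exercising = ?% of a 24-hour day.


Time: 540 minutes
Day: 1440 minutes
Percentage = (540/1440) × 100 = 37.5%

37.5%


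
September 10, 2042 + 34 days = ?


Start: September 10, 2042
Add 34 days
September 10 → October 1: 30 - 10 + 1 = 21 days (34 - 21 = 13 left)
October 1 + 13 = October 14, 2042

October 14, 2042


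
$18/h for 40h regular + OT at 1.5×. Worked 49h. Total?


$963.00

Regular: 40h × $18 = $720.00
Overtime: 49 - 40 = 9h
OT pay: 9h × $18 × 1.5 = $243.00
Total = $720.00 + $243.00 = $963.00


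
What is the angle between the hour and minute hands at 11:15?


Hour hand = 11×30 + 15×0.5 = 337.5°
Minute hand = 15×6 = 90°
Difference = |337.5 - 90| = 247.5°
Since > 180°: 360 - 247.5 = 112.5°

112.5°


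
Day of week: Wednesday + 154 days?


Start: Wednesday (index 2)
(2 + 154) mod 7
= 156 mod 7
= 2
Index 2 → Wednesday

Wednesday


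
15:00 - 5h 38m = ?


09:22

Start: 900 minutes from midnight
Subtract: 338 minutes
Remaining: 900 - 338 = 562
Hours: 9, Minutes: 22


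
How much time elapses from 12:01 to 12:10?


End time in minutes: 12×60 + 10 = 730
Start time in minutes: 12×60 + 1 = 721
Difference = 730 - 721 = 9 minutes
= 0 hours 9 minutes

0h 9m


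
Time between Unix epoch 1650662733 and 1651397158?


Difference = 1651397158 - 1650662733 = 734425 seconds
In hours: 734425 / 3600 ≈ 204.0
In days: 734425 / 86400 ≈ 8.50

734425 seconds (204.0 hours / 8.50 days)


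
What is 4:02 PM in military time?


16:02

Input: 4:02 PM
PM: 4 + 12 = 16


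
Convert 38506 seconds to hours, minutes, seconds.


Hours: 38506 ÷ 3600 = 10 remainder 2506
Minutes: 2506 ÷ 60 = 41 remainder 46
Seconds: 46

10h 41m 46s


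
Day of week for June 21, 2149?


Saturday

Zeller's congruence:
q=21, m=6, k=49, j=21
h = (21 + ⌊13×7/5⌋ + 49 + ⌊49/4⌋ + ⌊21/4⌋ - 2×21) mod 7
= (21 + 18 + 49 + 12 + 5 - 42) mod 7
= 63 mod 7 = 0
h=0 → Saturday


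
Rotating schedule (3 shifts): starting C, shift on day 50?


Shift A

Shifts: A, B, C
Start: C (index 2)
Day 50: (2 + 50 - 1) mod 3
= 51 mod 3
= 0
Index 0 → shift A


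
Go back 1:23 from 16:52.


15:29

Start: 1012 minutes from midnight
Subtract: 83 minutes
Remaining: 1012 - 83 = 929
Hours: 15, Minutes: 29


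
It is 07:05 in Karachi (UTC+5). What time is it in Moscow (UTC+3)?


05:05

Time difference = UTC+3 - UTC+5 = -2 hours
New hour = (7 -2) mod 24
= 5 mod 24 = 5
Minutes unchanged → 05:05


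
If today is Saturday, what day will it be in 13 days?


Friday

Start: Saturday (index 5)
(5 + 13) mod 7
= 18 mod 7
= 4
Index 4 → Friday


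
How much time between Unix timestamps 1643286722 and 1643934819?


648097 seconds (180.0 hours / 7.50 days)

Difference = 1643934819 - 1643286722 = 648097 seconds
In hours: 648097 / 3600 ≈ 180.0
In days: 648097 / 86400 ≈ 7.50


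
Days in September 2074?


30 days

Month: September (month 9)
September has 30 days


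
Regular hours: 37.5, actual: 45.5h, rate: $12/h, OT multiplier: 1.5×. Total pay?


$594.00

Regular: 37.5h × $12 = $450.00
Overtime: 45.5 - 37.5 = 8.0h
OT pay: 8.0h × $12 × 1.5 = $144.00
Total = $450.00 + $144.00 = $594.00


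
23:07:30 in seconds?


83250 seconds

Hours: 23 × 3600 = 82800
Minutes: 7 × 60 = 420
Seconds: 30
Total = 82800 + 420 + 30 = 83250


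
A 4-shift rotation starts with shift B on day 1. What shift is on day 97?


Shifts: A, B, C, D
Start: B (index 1)
Day 97: (1 + 97 - 1) mod 4
= 97 mod 4
= 1
Index 1 → shift B

Shift B


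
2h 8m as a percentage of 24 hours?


Total minutes: 2×60 + 8 = 128
Day = 24×60 = 1440 minutes
Fraction = 128/1440 ≈ 0.0889
As a percentage: 128/1440 × 100 ≈ 8.89%

0.0889 (8.89%)


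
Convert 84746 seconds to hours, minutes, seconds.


Hours: 84746 ÷ 3600 = 23 remainder 1946
Minutes: 1946 ÷ 60 = 32 remainder 26
Seconds: 26

23h 32m 26s


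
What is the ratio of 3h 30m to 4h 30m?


7:9 (0.78)

Duration 1: 210 minutes
Duration 2: 270 minutes
Ratio = 210:270
GCD = 30
Simplified = 7:9
As a decimal: 7/9 ≈ 0.78


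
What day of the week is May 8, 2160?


Zeller's congruence:
q=8, m=5, k=60, j=21
h = (8 + ⌊13×6/5⌋ + 60 + ⌊60/4⌋ + ⌊21/4⌋ - 2×21) mod 7
= (8 + 15 + 60 + 15 + 5 - 42) mod 7
= 61 mod 7 = 5
h=5 → Thursday

Thursday


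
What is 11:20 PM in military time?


Input: 11:20 PM
PM: 11 + 12 = 23

23:20


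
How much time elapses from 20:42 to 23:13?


End time in minutes: 23×60 + 13 = 1393
Start time in minutes: 20×60 + 42 = 1242
Difference = 1393 - 1242 = 151 minutes
= 2 hours 31 minutes

2h 31m


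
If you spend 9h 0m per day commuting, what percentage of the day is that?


Time: 540 minutes
Day: 1440 minutes
Percentage = (540/1440) × 100 = 37.5%

37.5%


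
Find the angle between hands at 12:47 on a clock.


Hour hand (12 ≡ 0 on the dial): 0×30 + 47×0.5 = 23.5°
Minute hand = 47×6 = 282°
Difference = |23.5 - 282| = 258.5°
Since > 180°: 360 - 258.5 = 101.5°

101.5°


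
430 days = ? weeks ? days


61 weeks 3 days

Weeks: 430 ÷ 7 = 61 remainder 3


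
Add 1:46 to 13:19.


15:05

Start: 799 minutes from midnight
Add: 106 minutes
Total: 905 minutes
Hours: 905 ÷ 60 = 15 remainder 5


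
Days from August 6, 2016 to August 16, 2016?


10 days

From August 6, 2016 to August 16, 2016
Same month: 16 - 6 = 10 days


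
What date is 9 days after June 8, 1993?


Start: June 8, 1993
Add 9 days
June 8 + 9 = June 17, 1993

June 17, 1993


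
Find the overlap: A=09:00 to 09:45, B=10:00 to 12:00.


0 minutes

Meeting A: 540-585 (in minutes from midnight)
Meeting B: 600-720
Overlap start = max(540, 600) = 600
Overlap end = min(585, 720) = 585
Overlap = max(0, 585 - 600) = 0 min


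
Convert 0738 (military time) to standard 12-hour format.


Hour: 7
7 < 12 → AM

7:38 AM


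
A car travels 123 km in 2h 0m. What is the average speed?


Distance: 123 km
Time: 2 hours
Speed = 123 / 2 = 61.5 km/h

61.5 km/h


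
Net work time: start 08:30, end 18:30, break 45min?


9h 15m (555 minutes)

Total time = (18×60+30) - (8×60+30)
= 1110 - 510 = 600 min
Minus break: 600 - 45 = 555 min
= 9h 15m


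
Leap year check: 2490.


No

Rules: divisible by 4 AND (not by 100 OR by 400)
2490 ÷ 4 = 622 remainder 2 → not divisible by 4
Not divisible by 4 → not a leap year


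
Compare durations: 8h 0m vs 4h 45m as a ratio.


Duration 1: 480 minutes
Duration 2: 285 minutes
Ratio = 480:285
GCD = 15
Simplified = 32:19
As a decimal: 32/19 ≈ 1.68

32:19 (1.68)


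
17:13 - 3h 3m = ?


Start: 1033 minutes from midnight
Subtract: 183 minutes
Remaining: 1033 - 183 = 850
Hours: 14, Minutes: 10

14:10


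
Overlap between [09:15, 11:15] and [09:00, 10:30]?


75 minutes

Meeting A: 555-675 (in minutes from midnight)
Meeting B: 540-630
Overlap start = max(555, 540) = 555
Overlap end = min(675, 630) = 630
Overlap = max(0, 630 - 555) = 75 min


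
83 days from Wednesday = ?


Start: Wednesday (index 2)
(2 + 83) mod 7
= 85 mod 7
= 1
Index 1 → Tuesday

Tuesday


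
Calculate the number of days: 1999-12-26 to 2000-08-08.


226 days

From December 26, 1999 to August 8, 2000
Rest of December 1999: 31 - 26 = 5
Full months: January 31, February 2000 29, March 31, April 30, May 31, June 30, July 31
Days into August 2000: 8
Total = 5 + 31 + 29 + 31 + 30 + 31 + 30 + 31 + 8 = 226 days


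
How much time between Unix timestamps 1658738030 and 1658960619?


222589 seconds (61.8 hours / 2.58 days)

Difference = 1658960619 - 1658738030 = 222589 seconds
In hours: 222589 / 3600 ≈ 61.8
In days: 222589 / 86400 ≈ 2.58


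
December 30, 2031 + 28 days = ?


Start: December 30, 2031
Add 28 days
December 30 → January 1: 31 - 30 + 1 = 2 days (28 - 2 = 26 left)
January 1 + 26 = January 27, 2032

January 27, 2032


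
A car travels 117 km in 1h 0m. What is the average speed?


Distance: 117 km
Time: 1 hours
Speed = 117 / 1 = 117.0 km/h

117.0 km/h


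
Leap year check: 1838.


Rules: divisible by 4 AND (not by 100 OR by 400)
1838 ÷ 4 = 459 remainder 2 → not divisible by 4
Not divisible by 4 → not a leap year

No


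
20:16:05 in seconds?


72965 seconds

Hours: 20 × 3600 = 72000
Minutes: 16 × 60 = 960
Seconds: 5
Total = 72000 + 960 + 5 = 72965


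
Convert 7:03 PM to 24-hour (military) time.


Input: 7:03 PM
PM: 7 + 12 = 19

19:03


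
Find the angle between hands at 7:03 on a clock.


166.5°

Hour hand = 7×30 + 3×0.5 = 211.5°
Minute hand = 3×6 = 18°
Difference = |211.5 - 18| = 193.5°
Since > 180°: 360 - 193.5 = 166.5°


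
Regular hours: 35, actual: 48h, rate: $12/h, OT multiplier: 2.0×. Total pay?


Regular: 35h × $12 = $420.00
Overtime: 48 - 35 = 13h
OT pay: 13h × $12 × 2.0 = $312.00
Total = $420.00 + $312.00 = $732.00

$732.00


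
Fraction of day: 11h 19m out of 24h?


0.4715 (47.15%)

Total minutes: 11×60 + 19 = 679
Day = 24×60 = 1440 minutes
Fraction = 679/1440 ≈ 0.4715
As a percentage: 679/1440 × 100 ≈ 47.15%


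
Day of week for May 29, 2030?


Zeller's congruence:
q=29, m=5, k=30, j=20
h = (29 + ⌊13×6/5⌋ + 30 + ⌊30/4⌋ + ⌊20/4⌋ - 2×20) mod 7
= (29 + 15 + 30 + 7 + 5 - 40) mod 7
= 46 mod 7 = 4
h=4 → Wednesday

Wednesday


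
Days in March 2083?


Month: March (month 3)
March has 31 days

31 days


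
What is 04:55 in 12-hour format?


4:55 AM

Hour: 4
4 < 12 → AM


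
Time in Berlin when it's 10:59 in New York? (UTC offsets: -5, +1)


Time difference = UTC+1 - UTC-5 = +6 hours
New hour = (10 + 6) mod 24
= 16 mod 24 = 16
Minutes unchanged → 16:59

16:59


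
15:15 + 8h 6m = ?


23:21

Start: 915 minutes from midnight
Add: 486 minutes
Total: 1401 minutes
Hours: 1401 ÷ 60 = 23 remainder 21


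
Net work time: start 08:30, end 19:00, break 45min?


Total time = (19×60+0) - (8×60+30)
= 1140 - 510 = 630 min
Minus break: 630 - 45 = 585 min
= 9h 45m

9h 45m (585 minutes)


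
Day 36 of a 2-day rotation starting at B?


Shift A

Shifts: A, B
Start: B (index 1)
Day 36: (1 + 36 - 1) mod 2
= 36 mod 2
= 0
Index 0 → shift A


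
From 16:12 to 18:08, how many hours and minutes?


End time in minutes: 18×60 + 8 = 1088
Start time in minutes: 16×60 + 12 = 972
Difference = 1088 - 972 = 116 minutes
= 1 hours 56 minutes

1h 56m


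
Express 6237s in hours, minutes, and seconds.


Hours: 6237 ÷ 3600 = 1 remainder 2637
Minutes: 2637 ÷ 60 = 43 remainder 57
Seconds: 57

1h 43m 57s


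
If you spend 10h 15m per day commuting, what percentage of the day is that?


42.7%

Time: 615 minutes
Day: 1440 minutes
Percentage = (615/1440) × 100 ≈ 42.7%


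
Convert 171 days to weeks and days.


24 weeks 3 days

Weeks: 171 ÷ 7 = 24 remainder 3


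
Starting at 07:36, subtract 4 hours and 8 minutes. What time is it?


Start: 456 minutes from midnight
Subtract: 248 minutes
Remaining: 456 - 248 = 208
Hours: 3, Minutes: 28

03:28


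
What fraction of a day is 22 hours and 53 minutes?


Total minutes: 22×60 + 53 = 1373
Day = 24×60 = 1440 minutes
Fraction = 1373/1440 ≈ 0.9535
As a percentage: 1373/1440 × 100 ≈ 95.35%

0.9535 (95.35%)


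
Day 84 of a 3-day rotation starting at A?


Shifts: A, B, C
Start: A (index 0)
Day 84: (0 + 84 - 1) mod 3
= 83 mod 3
= 2
Index 2 → shift C

Shift C


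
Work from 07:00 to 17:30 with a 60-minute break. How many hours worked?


9h 30m (570 minutes)

Total time = (17×60+30) - (7×60+0)
= 1050 - 420 = 630 min
Minus break: 630 - 60 = 570 min
= 9h 30m


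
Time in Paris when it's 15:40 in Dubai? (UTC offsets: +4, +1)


Time difference = UTC+1 - UTC+4 = -3 hours
New hour = (15 -3) mod 24
= 12 mod 24 = 12
Minutes unchanged → 12:40

12:40


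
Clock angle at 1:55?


Hour hand = 1×30 + 55×0.5 = 57.5°
Minute hand = 55×6 = 330°
Difference = |57.5 - 330| = 272.5°
Since > 180°: 360 - 272.5 = 87.5°

87.5°


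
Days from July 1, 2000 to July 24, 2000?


23 days

From July 1, 2000 to July 24, 2000
Same month: 24 - 1 = 23 days


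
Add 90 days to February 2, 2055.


Start: February 2, 2055
Add 90 days
February 2 → March 1: 28 - 2 + 1 = 27 days (90 - 27 = 63 left)
March 1 → April 1: 31 - 1 + 1 = 31 days (63 - 31 = 32 left)
April 1 → May 1: 30 - 1 + 1 = 30 days (32 - 30 = 2 left)
May 1 + 2 = May 3, 2055

May 3, 2055


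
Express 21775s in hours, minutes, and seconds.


6h 2m 55s

Hours: 21775 ÷ 3600 = 6 remainder 175
Minutes: 175 ÷ 60 = 2 remainder 55
Seconds: 55


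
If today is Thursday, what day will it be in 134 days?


Friday

Start: Thursday (index 3)
(3 + 134) mod 7
= 137 mod 7
= 4
Index 4 → Friday


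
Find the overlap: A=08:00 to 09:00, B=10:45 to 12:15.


0 minutes

Meeting A: 480-540 (in minutes from midnight)
Meeting B: 645-735
Overlap start = max(480, 645) = 645
Overlap end = min(540, 735) = 540
Overlap = max(0, 540 - 645) = 0 min


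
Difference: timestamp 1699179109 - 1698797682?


381427 seconds (106.0 hours / 4.41 days)

Difference = 1699179109 - 1698797682 = 381427 seconds
In hours: 381427 / 3600 ≈ 106.0
In days: 381427 / 86400 ≈ 4.41


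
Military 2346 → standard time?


Hour: 23
23 - 12 = 11 → PM

11:46 PM


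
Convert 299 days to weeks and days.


Weeks: 299 ÷ 7 = 42 remainder 5

42 weeks 5 days


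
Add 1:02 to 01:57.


Start: 117 minutes from midnight
Add: 62 minutes
Total: 179 minutes
Hours: 179 ÷ 60 = 2 remainder 59

02:59


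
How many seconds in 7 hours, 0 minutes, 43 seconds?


25243 seconds

Hours: 7 × 3600 = 25200
Minutes: 0 × 60 = 0
Seconds: 43
Total = 25200 + 0 + 43 = 25243


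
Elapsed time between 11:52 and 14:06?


2h 14m

End time in minutes: 14×60 + 6 = 846
Start time in minutes: 11×60 + 52 = 712
Difference = 846 - 712 = 134 minutes
= 2 hours 14 minutes


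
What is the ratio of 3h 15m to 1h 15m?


Duration 1: 195 minutes
Duration 2: 75 minutes
Ratio = 195:75
GCD = 15
Simplified = 13:5
As a decimal: 13/5 = 2.60

13:5 (2.60)


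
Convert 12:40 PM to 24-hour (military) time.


12:40

Input: 12:40 PM
12 PM → 12 (noon)


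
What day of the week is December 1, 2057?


Zeller's congruence:
q=1, m=12, k=57, j=20
h = (1 + ⌊13×13/5⌋ + 57 + ⌊57/4⌋ + ⌊20/4⌋ - 2×20) mod 7
= (1 + 33 + 57 + 14 + 5 - 40) mod 7
= 70 mod 7 = 0
h=0 → Saturday

Saturday


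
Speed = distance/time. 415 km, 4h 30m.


Distance: 415 km
Time: 4h 30m = 270 min = 270/60 = 9/2 hours
Speed = 415 ÷ (9/2) = 415 × 2 / 9 = 830/9 ≈ 92.2 km/h

92.2 km/h


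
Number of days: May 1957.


Month: May (month 5)
May has 31 days

31 days


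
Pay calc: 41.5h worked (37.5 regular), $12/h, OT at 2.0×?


Regular: 37.5h × $12 = $450.00
Overtime: 41.5 - 37.5 = 4.0h
OT pay: 4.0h × $12 × 2.0 = $96.00
Total = $450.00 + $96.00 = $546.00

$546.00


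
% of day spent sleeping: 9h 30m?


39.6%

Time: 570 minutes
Day: 1440 minutes
Percentage = (570/1440) × 100 ≈ 39.6%


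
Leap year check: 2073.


No

Rules: divisible by 4 AND (not by 100 OR by 400)
2073 ÷ 4 = 518 remainder 1 → not divisible by 4
Not divisible by 4 → not a leap year


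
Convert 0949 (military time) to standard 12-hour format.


9:49 AM

Hour: 9
9 < 12 → AM


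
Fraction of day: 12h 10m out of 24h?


Total minutes: 12×60 + 10 = 730
Day = 24×60 = 1440 minutes
Fraction = 730/1440 ≈ 0.5069
As a percentage: 730/1440 × 100 ≈ 50.69%

0.5069 (50.69%)


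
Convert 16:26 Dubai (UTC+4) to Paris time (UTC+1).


Time difference = UTC+1 - UTC+4 = -3 hours
New hour = (16 -3) mod 24
= 13 mod 24 = 13
Minutes unchanged → 13:26

13:26


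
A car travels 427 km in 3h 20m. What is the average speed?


Distance: 427 km
Time: 3h 20m = 200 min = 200/60 = 10/3 hours
Speed = 427 ÷ (10/3) = 427 × 3 / 10 = 1281/10 = 128.1 km/h

128.1 km/h


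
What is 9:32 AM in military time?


Input: 9:32 AM
AM hour stays: 9

09:32


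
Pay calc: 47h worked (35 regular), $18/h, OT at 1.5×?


Regular: 35h × $18 = $630.00
Overtime: 47 - 35 = 12h
OT pay: 12h × $18 × 1.5 = $324.00
Total = $630.00 + $324.00 = $954.00

$954.00


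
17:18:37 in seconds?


62317 seconds

Hours: 17 × 3600 = 61200
Minutes: 18 × 60 = 1080
Seconds: 37
Total = 61200 + 1080 + 37 = 62317


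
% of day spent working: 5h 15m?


Time: 315 minutes
Day: 1440 minutes
Percentage = (315/1440) × 100 ≈ 21.9%

21.9%


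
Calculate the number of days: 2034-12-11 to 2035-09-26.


From December 11, 2034 to September 26, 2035
Rest of December 2034: 31 - 11 = 20
Full months: January 31, February 2035 28, March 31, April 30, May 31, June 30, July 31, August 31
Days into September 2035: 26
Total = 20 + 31 + 28 + 31 + 30 + 31 + 30 + 31 + 31 + 26 = 289 days

289 days


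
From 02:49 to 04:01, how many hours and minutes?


1h 12m

End time in minutes: 4×60 + 1 = 241
Start time in minutes: 2×60 + 49 = 169
Difference = 241 - 169 = 72 minutes
= 1 hours 12 minutes


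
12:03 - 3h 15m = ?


Start: 723 minutes from midnight
Subtract: 195 minutes
Remaining: 723 - 195 = 528
Hours: 8, Minutes: 48

08:48


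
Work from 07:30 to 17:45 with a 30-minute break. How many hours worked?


Total time = (17×60+45) - (7×60+30)
= 1065 - 450 = 615 min
Minus break: 615 - 30 = 585 min
= 9h 45m

9h 45m (585 minutes)


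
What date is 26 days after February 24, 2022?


March 22, 2022

Start: February 24, 2022
Add 26 days
February 24 → March 1: 28 - 24 + 1 = 5 days (26 - 5 = 21 left)
March 1 + 21 = March 22, 2022


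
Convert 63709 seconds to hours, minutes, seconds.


17h 41m 49s

Hours: 63709 ÷ 3600 = 17 remainder 2509
Minutes: 2509 ÷ 60 = 41 remainder 49
Seconds: 49


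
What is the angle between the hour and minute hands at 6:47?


78.5°

Hour hand = 6×30 + 47×0.5 = 203.5°
Minute hand = 47×6 = 282°
Difference = |203.5 - 282| = 78.5°


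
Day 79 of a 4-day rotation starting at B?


Shift D

Shifts: A, B, C, D
Start: B (index 1)
Day 79: (1 + 79 - 1) mod 4
= 79 mod 4
= 3
Index 3 → shift D


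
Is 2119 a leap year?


No

Rules: divisible by 4 AND (not by 100 OR by 400)
2119 ÷ 4 = 529 remainder 3 → not divisible by 4
Not divisible by 4 → not a leap year


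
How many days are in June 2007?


30 days

Month: June (month 6)
June has 30 days


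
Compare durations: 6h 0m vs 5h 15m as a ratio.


Duration 1: 360 minutes
Duration 2: 315 minutes
Ratio = 360:315
GCD = 45
Simplified = 8:7
As a decimal: 8/7 ≈ 1.14

8:7 (1.14)


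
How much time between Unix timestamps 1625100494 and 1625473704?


373210 seconds (103.7 hours / 4.32 days)

Difference = 1625473704 - 1625100494 = 373210 seconds
In hours: 373210 / 3600 ≈ 103.7
In days: 373210 / 86400 ≈ 4.32


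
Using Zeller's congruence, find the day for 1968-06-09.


Zeller's congruence:
q=9, m=6, k=68, j=19
h = (9 + ⌊13×7/5⌋ + 68 + ⌊68/4⌋ + ⌊19/4⌋ - 2×19) mod 7
= (9 + 18 + 68 + 17 + 4 - 38) mod 7
= 78 mod 7 = 1
h=1 → Sunday

Sunday


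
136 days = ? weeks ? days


19 weeks 3 days

Weeks: 136 ÷ 7 = 19 remainder 3


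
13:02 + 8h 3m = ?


21:05

Start: 782 minutes from midnight
Add: 483 minutes
Total: 1265 minutes
Hours: 1265 ÷ 60 = 21 remainder 5


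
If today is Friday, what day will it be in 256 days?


Tuesday

Start: Friday (index 4)
(4 + 256) mod 7
= 260 mod 7
= 1
Index 1 → Tuesday


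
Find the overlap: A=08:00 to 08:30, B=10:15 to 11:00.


Meeting A: 480-510 (in minutes from midnight)
Meeting B: 615-660
Overlap start = max(480, 615) = 615
Overlap end = min(510, 660) = 510
Overlap = max(0, 510 - 615) = 0 min

0 minutes


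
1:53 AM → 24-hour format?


01:53

Input: 1:53 AM
AM hour stays: 1


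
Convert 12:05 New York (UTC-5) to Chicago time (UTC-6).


Time difference = UTC-6 - UTC-5 = -1 hours
New hour = (12 -1) mod 24
= 11 mod 24 = 11
Minutes unchanged → 11:05

11:05


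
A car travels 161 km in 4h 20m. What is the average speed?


Distance: 161 km
Time: 4h 20m = 260 min = 260/60 = 13/3 hours
Speed = 161 ÷ (13/3) = 161 × 3 / 13 = 483/13 ≈ 37.2 km/h

37.2 km/h


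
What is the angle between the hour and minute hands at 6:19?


75.5°

Hour hand = 6×30 + 19×0.5 = 189.5°
Minute hand = 19×6 = 114°
Difference = |189.5 - 114| = 75.5°


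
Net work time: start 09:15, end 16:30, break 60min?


Total time = (16×60+30) - (9×60+15)
= 990 - 555 = 435 min
Minus break: 435 - 60 = 375 min
= 6h 15m

6h 15m (375 minutes)


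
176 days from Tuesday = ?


Start: Tuesday (index 1)
(1 + 176) mod 7
= 177 mod 7
= 2
Index 2 → Wednesday

Wednesday


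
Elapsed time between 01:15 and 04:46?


3h 31m

End time in minutes: 4×60 + 46 = 286
Start time in minutes: 1×60 + 15 = 75
Difference = 286 - 75 = 211 minutes
= 3 hours 31 minutes


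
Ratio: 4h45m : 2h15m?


19:9 (2.11)

Duration 1: 285 minutes
Duration 2: 135 minutes
Ratio = 285:135
GCD = 15
Simplified = 19:9
As a decimal: 19/9 ≈ 2.11


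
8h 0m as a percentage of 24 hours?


0.3333 (33.33%)

Total minutes: 8×60 + 0 = 480
Day = 24×60 = 1440 minutes
Fraction = 480/1440 ≈ 0.3333
As a percentage: 480/1440 × 100 ≈ 33.33%


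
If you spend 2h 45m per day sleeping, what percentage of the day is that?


Time: 165 minutes
Day: 1440 minutes
Percentage = (165/1440) × 100 ≈ 11.5%

11.5%


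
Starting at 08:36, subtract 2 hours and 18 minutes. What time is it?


Start: 516 minutes from midnight
Subtract: 138 minutes
Remaining: 516 - 138 = 378
Hours: 6, Minutes: 18

06:18


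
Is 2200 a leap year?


No

Rules: divisible by 4 AND (not by 100 OR by 400)
2200 ÷ 4 = 550 exactly → divisible by 4
2200 ÷ 100 = 22 exactly → divisible by 100
2200 ÷ 400 = 5 remainder 200 → not divisible by 400
Divisible by 100 but not by 400 → not a leap year


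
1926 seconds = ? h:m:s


Hours: 1926 ÷ 3600 = 0 remainder 1926
Minutes: 1926 ÷ 60 = 32 remainder 6
Seconds: 6

0h 32m 6s


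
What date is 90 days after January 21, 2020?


April 20, 2020

Start: January 21, 2020
Add 90 days
January 21 → February 1: 31 - 21 + 1 = 11 days (90 - 11 = 79 left)
February 1 → March 1: 29 - 1 + 1 = 29 days (79 - 29 = 50 left)
March 1 → April 1: 31 - 1 + 1 = 31 days (50 - 31 = 19 left)
April 1 + 19 = April 20, 2020


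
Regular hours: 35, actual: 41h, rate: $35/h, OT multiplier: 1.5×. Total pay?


$1540.00

Regular: 35h × $35 = $1225.00
Overtime: 41 - 35 = 6h
OT pay: 6h × $35 × 1.5 = $315.00
Total = $1225.00 + $315.00 = $1540.00


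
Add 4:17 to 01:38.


Start: 98 minutes from midnight
Add: 257 minutes
Total: 355 minutes
Hours: 355 ÷ 60 = 5 remainder 55

05:55


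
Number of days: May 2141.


Month: May (month 5)
May has 31 days

31 days


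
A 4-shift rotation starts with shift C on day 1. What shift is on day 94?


Shifts: A, B, C, D
Start: C (index 2)
Day 94: (2 + 94 - 1) mod 4
= 95 mod 4
= 3
Index 3 → shift D

Shift D
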